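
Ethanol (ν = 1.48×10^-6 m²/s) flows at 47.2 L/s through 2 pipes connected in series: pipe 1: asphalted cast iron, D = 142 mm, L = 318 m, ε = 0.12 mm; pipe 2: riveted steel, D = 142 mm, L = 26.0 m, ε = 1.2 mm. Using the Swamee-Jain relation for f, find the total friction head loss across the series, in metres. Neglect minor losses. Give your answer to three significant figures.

H ≈ 23.4 m

Pipe 1: V = 2.980 m/s, Re = 2.86×10^5, ε/D = 8.45×10^-4, f = 0.02013, h_1 = f(L/D)V²/2g = 20.41 m
Pipe 2: V = 2.980 m/s, Re = 2.86×10^5, ε/D = 0.00845, f = 0.03620, h_2 = f(L/D)V²/2g = 3.000 m
Series → Q common, losses add: H = Σh = 23.41 m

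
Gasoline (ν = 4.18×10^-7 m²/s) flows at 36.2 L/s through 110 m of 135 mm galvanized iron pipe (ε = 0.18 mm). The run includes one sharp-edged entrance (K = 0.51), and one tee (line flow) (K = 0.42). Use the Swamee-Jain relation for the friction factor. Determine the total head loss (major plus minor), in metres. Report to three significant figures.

H_L ≈ 6.01 m

V = 4Q/(πD²) = 2.529 m/s; V²/2g = 0.3260 m
Re = 8.17×10^5, ε/D = 0.00133 → f = 0.02148 (Swamee-Jain)
Major: h_f = f(L/D)·V²/2g = 0.02148·814.8·0.3260 = 5.706 m
Minor: ΣK = 0.930; h_m = ΣK·V²/2g = 0.3032 m
Total H_L = 5.706 + 0.3032 = 6.009 m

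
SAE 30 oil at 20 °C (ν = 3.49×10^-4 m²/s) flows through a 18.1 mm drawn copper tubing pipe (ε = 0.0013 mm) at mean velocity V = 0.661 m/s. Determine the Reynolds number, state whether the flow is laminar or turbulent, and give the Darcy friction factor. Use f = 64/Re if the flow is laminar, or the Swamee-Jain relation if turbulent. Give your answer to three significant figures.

Re = VD/ν = 0.6610·0.0181/3.49×10^-4 = 34.3
Re < 2300 → laminar → f = 64/Re = 1.867

Re ≈ 34.3; laminar; f = 64/Re ≈ 1.87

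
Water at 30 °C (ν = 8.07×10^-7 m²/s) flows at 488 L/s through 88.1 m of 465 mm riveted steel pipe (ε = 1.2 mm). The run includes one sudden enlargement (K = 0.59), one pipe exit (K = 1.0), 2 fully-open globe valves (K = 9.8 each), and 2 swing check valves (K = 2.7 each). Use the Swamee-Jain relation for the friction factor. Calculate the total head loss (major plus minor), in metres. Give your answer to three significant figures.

V = 4Q/(πD²) = 2.874 m/s; V²/2g = 0.4209 m
Re = 1.66×10^6, ε/D = 0.00258 → f = 0.02523 (Swamee-Jain)
Major: h_f = f(L/D)·V²/2g = 0.02523·189.5·0.4209 = 2.012 m
Minor: ΣK = 26.6; h_m = ΣK·V²/2g = 11.19 m
Total H_L = 2.012 + 11.19 = 13.20 m

H_L ≈ 13.2 m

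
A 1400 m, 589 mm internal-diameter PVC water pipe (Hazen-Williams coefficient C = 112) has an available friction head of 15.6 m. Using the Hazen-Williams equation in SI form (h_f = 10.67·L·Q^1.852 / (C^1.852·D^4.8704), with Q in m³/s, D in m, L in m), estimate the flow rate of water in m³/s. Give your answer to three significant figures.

Q ≈ 0.684 m³/s

Rearranging: Q = [h_f·C^1.852·D^4.8704 / (10.67·L)]^(1/1.852)
Q = [15.6·112^1.852·0.589^4.8704 / (10.67·1400)]^0.540 = 0.6839 m³/s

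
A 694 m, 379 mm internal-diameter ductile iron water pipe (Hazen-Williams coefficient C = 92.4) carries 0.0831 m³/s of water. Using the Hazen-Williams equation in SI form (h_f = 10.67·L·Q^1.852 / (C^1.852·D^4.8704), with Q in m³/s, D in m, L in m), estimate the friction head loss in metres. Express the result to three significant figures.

h_f = 10.67·694·0.0831^1.852 / (92.4^1.852·0.379^4.8704) = 1.907 m

h_f ≈ 1.91 m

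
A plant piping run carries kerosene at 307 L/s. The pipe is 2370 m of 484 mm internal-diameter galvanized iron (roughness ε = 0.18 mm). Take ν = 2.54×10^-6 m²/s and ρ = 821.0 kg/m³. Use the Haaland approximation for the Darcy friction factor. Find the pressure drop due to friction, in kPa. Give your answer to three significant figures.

Δp ≈ 96.3 kPa

V = 4Q/(πD²) = 4·0.307/(π·0.484²) = 1.669 m/s
Re = VD/ν = 1.669·0.484/2.54×10^-6 = 3.18×10^5 → turbulent
ε/D = 0.18/484 = 3.72×10^-4
Haaland: f = 0.01721
h_f = f(L/D)V²/(2g) = 0.01721·(2370/0.484)·1.669²/(2·9.81) = 11.96 m
Δp = ρg·h_f = 821.0·9.81·11.96 = 96.31 kPa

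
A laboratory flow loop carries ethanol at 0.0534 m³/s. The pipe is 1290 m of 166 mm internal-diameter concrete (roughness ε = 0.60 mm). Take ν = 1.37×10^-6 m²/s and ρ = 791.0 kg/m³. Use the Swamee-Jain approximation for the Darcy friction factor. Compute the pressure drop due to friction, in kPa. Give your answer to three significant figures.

Δp ≈ 526 kPa

V = 4Q/(πD²) = 4·0.0534/(π·0.166²) = 2.467 m/s
Re = VD/ν = 2.467·0.166/1.37×10^-6 = 2.99×10^5 → turbulent
ε/D = 0.60/166 = 0.00361
Swamee-Jain: f = 0.02813
h_f = f(L/D)V²/(2g) = 0.02813·(1290/0.166)·2.467²/(2·9.81) = 67.84 m
Δp = ρg·h_f = 791.0·9.81·67.84 = 526.4 kPa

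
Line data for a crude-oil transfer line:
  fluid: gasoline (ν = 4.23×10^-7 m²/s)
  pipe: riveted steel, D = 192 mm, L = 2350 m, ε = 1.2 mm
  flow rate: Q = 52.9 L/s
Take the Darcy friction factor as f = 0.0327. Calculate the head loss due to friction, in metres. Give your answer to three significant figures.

V = 4Q/(πD²) = 4·0.0529/(π·0.192²) = 1.827 m/s
h_f = f(L/D)V²/(2g) = 0.03270·(2350/0.192)·1.827²/(2·9.81) = 68.10 m

h_f ≈ 68.1 m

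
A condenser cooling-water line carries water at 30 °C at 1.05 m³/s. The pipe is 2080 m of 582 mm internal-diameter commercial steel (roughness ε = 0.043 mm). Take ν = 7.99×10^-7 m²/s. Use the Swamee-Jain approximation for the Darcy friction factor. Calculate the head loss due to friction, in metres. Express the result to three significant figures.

V = 4Q/(πD²) = 4·1.05/(π·0.582²) = 3.947 m/s
Re = VD/ν = 3.947·0.582/7.99×10^-7 = 2.87×10^6 → turbulent
ε/D = 0.043/582 = 7.39×10^-5
Swamee-Jain: f = 0.01213
h_f = f(L/D)V²/(2g) = 0.01213·(2080/0.582)·3.947²/(2·9.81) = 34.41 m

h_f ≈ 34.4 m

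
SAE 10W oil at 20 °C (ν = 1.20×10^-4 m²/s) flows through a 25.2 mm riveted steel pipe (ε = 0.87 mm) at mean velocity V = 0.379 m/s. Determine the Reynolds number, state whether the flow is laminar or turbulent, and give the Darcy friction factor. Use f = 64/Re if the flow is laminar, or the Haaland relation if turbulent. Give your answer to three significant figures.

Re = VD/ν = 0.3790·0.0252/1.20×10^-4 = 79.6
Re < 2300 → laminar → f = 64/Re = 0.8041

Re ≈ 79.6; laminar; f = 64/Re ≈ 0.804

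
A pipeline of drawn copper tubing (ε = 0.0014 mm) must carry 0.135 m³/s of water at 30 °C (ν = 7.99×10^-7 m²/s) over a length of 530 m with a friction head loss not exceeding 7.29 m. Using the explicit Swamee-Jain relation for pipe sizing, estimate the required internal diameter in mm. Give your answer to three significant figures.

D ≈ 269 mm

Swamee-Jain (Type III): D = 0.66·[ε^1.25·(LQ²/(gh_f))^4.75 + ν·Q^9.4·(L/(gh_f))^5.2]^0.04
LQ²/(gh_f) = 0.1351; L/(gh_f) = 7.411
Term 1 = ε^1.25·(…)^4.75 = 3.57×10^-12; Term 2 = ν·Q^9.4·(…)^5.2 = 1.78×10^-10
D = 0.66·(3.57×10^-12 + 1.78×10^-10)^0.04 = 0.2691 m = 269 mm
Check: V = 2.37 m/s, Re = 7.99×10^5, f = 0.01217, h_f = 6.88 m ≈ 7.29 m ✓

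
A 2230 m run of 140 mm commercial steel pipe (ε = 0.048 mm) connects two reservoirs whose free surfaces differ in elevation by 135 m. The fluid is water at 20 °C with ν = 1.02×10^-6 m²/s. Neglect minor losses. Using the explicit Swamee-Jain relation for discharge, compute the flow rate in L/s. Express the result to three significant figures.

Q ≈ 48.5 L/s

Swamee-Jain (Type II): Q = -0.965·√(gD⁵h_f/L)·ln[ε/(3.7D) + √(3.17ν²L/(gD³h_f))]
√(gD⁵h_f/L) = √(9.81·0.140⁵·135/2230) = 0.005652
ε/(3.7D) = 9.27×10^-5; √(3.17ν²L/(gD³h_f)) = 4.50×10^-5
Q = -0.965·0.005652·ln(1.377×10^-4) = 0.04849 m³/s
Check: V = 3.15 m/s, Re = 4.32×10^5, f = 0.01687, h_f = 136 m ≈ 135 m ✓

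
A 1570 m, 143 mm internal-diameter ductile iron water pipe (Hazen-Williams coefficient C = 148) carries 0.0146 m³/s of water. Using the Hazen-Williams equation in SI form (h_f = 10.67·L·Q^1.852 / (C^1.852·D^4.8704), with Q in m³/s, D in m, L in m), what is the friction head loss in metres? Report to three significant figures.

h_f ≈ 8.30 m

h_f = 10.67·1570·0.0146^1.852 / (148^1.852·0.143^4.8704) = 8.298 m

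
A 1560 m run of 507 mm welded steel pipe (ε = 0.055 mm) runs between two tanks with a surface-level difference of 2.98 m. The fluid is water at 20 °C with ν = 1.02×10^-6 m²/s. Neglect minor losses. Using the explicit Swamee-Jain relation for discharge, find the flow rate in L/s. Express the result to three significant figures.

Q ≈ 233 L/s

Swamee-Jain (Type II): Q = -0.965·√(gD⁵h_f/L)·ln[ε/(3.7D) + √(3.17ν²L/(gD³h_f))]
√(gD⁵h_f/L) = √(9.81·0.507⁵·2.98/1560) = 0.02506
ε/(3.7D) = 2.93×10^-5; √(3.17ν²L/(gD³h_f)) = 3.67×10^-5
Q = -0.965·0.02506·ln(6.607×10^-5) = 0.2327 m³/s
Check: V = 1.15 m/s, Re = 5.73×10^5, f = 0.01435, h_f = 2.99 m ≈ 2.98 m ✓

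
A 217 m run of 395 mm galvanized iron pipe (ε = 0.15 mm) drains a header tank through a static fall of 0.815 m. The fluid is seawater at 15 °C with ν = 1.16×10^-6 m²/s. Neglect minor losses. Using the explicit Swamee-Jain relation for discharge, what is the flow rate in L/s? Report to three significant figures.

Swamee-Jain (Type II): Q = -0.965·√(gD⁵h_f/L)·ln[ε/(3.7D) + √(3.17ν²L/(gD³h_f))]
√(gD⁵h_f/L) = √(9.81·0.395⁵·0.815/217) = 0.01882
ε/(3.7D) = 1.03×10^-4; √(3.17ν²L/(gD³h_f)) = 4.33×10^-5
Q = -0.965·0.01882·ln(1.460×10^-4) = 0.1604 m³/s
Check: V = 1.31 m/s, Re = 4.46×10^5, f = 0.01710, h_f = 0.820 m ≈ 0.815 m ✓

Q ≈ 160 L/s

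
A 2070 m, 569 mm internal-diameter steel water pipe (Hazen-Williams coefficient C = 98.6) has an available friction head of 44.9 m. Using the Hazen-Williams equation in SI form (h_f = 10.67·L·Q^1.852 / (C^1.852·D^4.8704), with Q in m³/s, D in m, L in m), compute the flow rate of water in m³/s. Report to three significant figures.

Rearranging: Q = [h_f·C^1.852·D^4.8704 / (10.67·L)]^(1/1.852)
Q = [44.9·98.6^1.852·0.569^4.8704 / (10.67·2070)]^0.540 = 0.7877 m³/s

Q ≈ 0.788 m³/s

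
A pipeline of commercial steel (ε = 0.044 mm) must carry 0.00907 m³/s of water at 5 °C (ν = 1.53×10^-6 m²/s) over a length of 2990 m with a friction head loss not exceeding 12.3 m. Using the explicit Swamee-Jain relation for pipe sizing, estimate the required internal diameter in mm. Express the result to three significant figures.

D ≈ 130 mm

Swamee-Jain (Type III): D = 0.66·[ε^1.25·(LQ²/(gh_f))^4.75 + ν·Q^9.4·(L/(gh_f))^5.2]^0.04
LQ²/(gh_f) = 0.002039; L/(gh_f) = 24.78
Term 1 = ε^1.25·(…)^4.75 = 5.94×10^-19; Term 2 = ν·Q^9.4·(…)^5.2 = 1.72×10^-18
D = 0.66·(5.94×10^-19 + 1.72×10^-18)^0.04 = 0.1301 m = 130 mm
Check: V = 0.683 m/s, Re = 5.80×10^4, f = 0.02148, h_f = 11.7 m ≈ 12.3 m ✓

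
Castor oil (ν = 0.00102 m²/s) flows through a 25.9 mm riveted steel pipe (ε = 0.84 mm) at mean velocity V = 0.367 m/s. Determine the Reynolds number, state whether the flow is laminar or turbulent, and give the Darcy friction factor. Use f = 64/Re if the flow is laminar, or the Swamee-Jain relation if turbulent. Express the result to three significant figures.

Re = VD/ν = 0.3670·0.0259/0.00102 = 9.32
Re < 2300 → laminar → f = 64/Re = 6.868

Re ≈ 9.32; laminar; f = 64/Re ≈ 6.87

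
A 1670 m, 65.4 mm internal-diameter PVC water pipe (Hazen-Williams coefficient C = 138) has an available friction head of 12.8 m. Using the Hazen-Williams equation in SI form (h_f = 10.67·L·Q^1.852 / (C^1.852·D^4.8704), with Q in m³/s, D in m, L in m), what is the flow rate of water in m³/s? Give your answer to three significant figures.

Q ≈ 0.00213 m³/s

Rearranging: Q = [h_f·C^1.852·D^4.8704 / (10.67·L)]^(1/1.852)
Q = [12.8·138^1.852·0.0654^4.8704 / (10.67·1670)]^0.540 = 0.002126 m³/s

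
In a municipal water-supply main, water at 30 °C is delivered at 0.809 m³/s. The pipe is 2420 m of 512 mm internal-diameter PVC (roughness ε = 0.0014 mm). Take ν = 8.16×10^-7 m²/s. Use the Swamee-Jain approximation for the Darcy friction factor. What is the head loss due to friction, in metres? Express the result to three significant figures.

h_f ≈ 37.7 m

V = 4Q/(πD²) = 4·0.809/(π·0.512²) = 3.929 m/s
Re = VD/ν = 3.929·0.512/8.16×10^-7 = 2.47×10^6 → turbulent
ε/D = 0.0014/512 = 2.73×10^-6
Swamee-Jain: f = 0.01015
h_f = f(L/D)V²/(2g) = 0.01015·(2420/0.512)·3.929²/(2·9.81) = 37.75 m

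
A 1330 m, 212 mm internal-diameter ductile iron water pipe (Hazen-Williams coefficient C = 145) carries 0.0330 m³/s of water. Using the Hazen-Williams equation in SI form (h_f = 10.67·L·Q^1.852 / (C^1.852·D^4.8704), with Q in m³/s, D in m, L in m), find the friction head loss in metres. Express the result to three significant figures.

h_f ≈ 4.86 m

h_f = 10.67·1330·0.0330^1.852 / (145^1.852·0.212^4.8704) = 4.858 m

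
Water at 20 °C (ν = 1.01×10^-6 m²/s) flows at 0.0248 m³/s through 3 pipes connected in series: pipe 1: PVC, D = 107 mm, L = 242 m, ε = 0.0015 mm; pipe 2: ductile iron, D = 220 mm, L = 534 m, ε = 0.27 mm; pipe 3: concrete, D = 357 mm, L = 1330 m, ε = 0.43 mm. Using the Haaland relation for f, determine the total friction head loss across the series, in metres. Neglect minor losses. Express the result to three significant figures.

H ≈ 14.2 m

Pipe 1: V = 2.758 m/s, Re = 2.92×10^5, ε/D = 1.40×10^-5, f = 0.01453, h_1 = f(L/D)V²/2g = 12.74 m
Pipe 2: V = 0.6524 m/s, Re = 1.42×10^5, ε/D = 0.00123, f = 0.02218, h_2 = f(L/D)V²/2g = 1.168 m
Pipe 3: V = 0.2478 m/s, Re = 8.76×10^4, ε/D = 0.00120, f = 0.02290, h_3 = f(L/D)V²/2g = 0.2670 m
Series → Q common, losses add: H = Σh = 14.17 m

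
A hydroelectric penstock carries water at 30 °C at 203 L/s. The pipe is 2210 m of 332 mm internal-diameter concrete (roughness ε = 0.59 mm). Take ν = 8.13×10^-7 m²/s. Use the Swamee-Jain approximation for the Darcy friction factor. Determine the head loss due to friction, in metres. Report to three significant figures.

h_f ≈ 42.9 m

V = 4Q/(πD²) = 4·0.203/(π·0.332²) = 2.345 m/s
Re = VD/ν = 2.345·0.332/8.13×10^-7 = 9.58×10^5 → turbulent
ε/D = 0.59/332 = 0.00178
Swamee-Jain: f = 0.02299
h_f = f(L/D)V²/(2g) = 0.02299·(2210/0.332)·2.345²/(2·9.81) = 42.89 m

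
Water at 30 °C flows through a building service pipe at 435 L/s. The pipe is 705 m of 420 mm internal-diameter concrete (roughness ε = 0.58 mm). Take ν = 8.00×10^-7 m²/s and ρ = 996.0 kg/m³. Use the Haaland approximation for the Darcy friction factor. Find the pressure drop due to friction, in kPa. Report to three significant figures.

Δp ≈ 177 kPa

V = 4Q/(πD²) = 4·0.435/(π·0.420²) = 3.140 m/s
Re = VD/ν = 3.140·0.420/8.00×10^-7 = 1.65×10^6 → turbulent
ε/D = 0.58/420 = 0.00138
Haaland: f = 0.02145
h_f = f(L/D)V²/(2g) = 0.02145·(705/0.420)·3.140²/(2·9.81) = 18.09 m
Δp = ρg·h_f = 996.0·9.81·18.09 = 176.7 kPa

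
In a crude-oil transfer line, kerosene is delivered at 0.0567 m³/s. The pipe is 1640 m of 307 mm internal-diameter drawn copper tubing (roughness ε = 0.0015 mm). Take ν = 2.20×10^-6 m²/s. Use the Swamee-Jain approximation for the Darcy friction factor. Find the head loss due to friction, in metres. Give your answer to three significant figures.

V = 4Q/(πD²) = 4·0.0567/(π·0.307²) = 0.7660 m/s
Re = VD/ν = 0.7660·0.307/2.20×10^-6 = 1.07×10^5 → turbulent
ε/D = 0.0015/307 = 4.89×10^-6
Swamee-Jain: f = 0.01765
h_f = f(L/D)V²/(2g) = 0.01765·(1640/0.307)·0.7660²/(2·9.81) = 2.819 m

h_f ≈ 2.82 m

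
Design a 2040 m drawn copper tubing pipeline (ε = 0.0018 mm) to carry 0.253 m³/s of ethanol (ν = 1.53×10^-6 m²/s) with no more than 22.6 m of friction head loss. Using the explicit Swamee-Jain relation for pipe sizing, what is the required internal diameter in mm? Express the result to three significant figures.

Swamee-Jain (Type III): D = 0.66·[ε^1.25·(LQ²/(gh_f))^4.75 + ν·Q^9.4·(L/(gh_f))^5.2]^0.04
LQ²/(gh_f) = 0.5890; L/(gh_f) = 9.201
Term 1 = ε^1.25·(…)^4.75 = 5.33×10^-9; Term 2 = ν·Q^9.4·(…)^5.2 = 3.86×10^-7
D = 0.66·(5.33×10^-9 + 3.86×10^-7)^0.04 = 0.3658 m = 366 mm
Check: V = 2.41 m/s, Re = 5.76×10^5, f = 0.01285, h_f = 21.2 m ≈ 22.6 m ✓

D ≈ 366 mm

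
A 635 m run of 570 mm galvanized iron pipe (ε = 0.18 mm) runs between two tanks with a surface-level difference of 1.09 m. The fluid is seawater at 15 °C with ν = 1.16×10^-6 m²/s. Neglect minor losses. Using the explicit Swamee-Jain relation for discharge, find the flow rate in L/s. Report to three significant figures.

Q ≈ 277 L/s

Swamee-Jain (Type II): Q = -0.965·√(gD⁵h_f/L)·ln[ε/(3.7D) + √(3.17ν²L/(gD³h_f))]
√(gD⁵h_f/L) = √(9.81·0.570⁵·1.09/635) = 0.03183
ε/(3.7D) = 8.53×10^-5; √(3.17ν²L/(gD³h_f)) = 3.70×10^-5
Q = -0.965·0.03183·ln(1.223×10^-4) = 0.2767 m³/s
Check: V = 1.08 m/s, Re = 5.33×10^5, f = 0.01643, h_f = 1.10 m ≈ 1.09 m ✓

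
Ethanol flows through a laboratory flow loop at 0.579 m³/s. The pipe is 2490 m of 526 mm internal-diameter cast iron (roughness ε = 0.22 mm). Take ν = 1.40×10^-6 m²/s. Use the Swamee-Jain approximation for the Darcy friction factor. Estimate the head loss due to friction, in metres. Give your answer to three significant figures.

V = 4Q/(πD²) = 4·0.579/(π·0.526²) = 2.665 m/s
Re = VD/ν = 2.665·0.526/1.40×10^-6 = 1.00×10^6 → turbulent
ε/D = 0.22/526 = 4.18×10^-4
Swamee-Jain: f = 0.01672
h_f = f(L/D)V²/(2g) = 0.01672·(2490/0.526)·2.665²/(2·9.81) = 28.64 m

h_f ≈ 28.6 m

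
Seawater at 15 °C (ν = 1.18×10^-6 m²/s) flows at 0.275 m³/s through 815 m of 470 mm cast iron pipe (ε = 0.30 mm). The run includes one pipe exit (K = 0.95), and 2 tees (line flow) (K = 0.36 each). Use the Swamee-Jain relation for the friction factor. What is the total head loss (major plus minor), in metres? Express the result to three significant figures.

V = 4Q/(πD²) = 1.585 m/s; V²/2g = 0.1281 m
Re = 6.31×10^5, ε/D = 6.38×10^-4 → f = 0.01842 (Swamee-Jain)
Major: h_f = f(L/D)·V²/2g = 0.01842·1734·0.1281 = 4.091 m
Minor: ΣK = 1.67; h_m = ΣK·V²/2g = 0.2139 m
Total H_L = 4.091 + 0.2139 = 4.304 m

H_L ≈ 4.30 m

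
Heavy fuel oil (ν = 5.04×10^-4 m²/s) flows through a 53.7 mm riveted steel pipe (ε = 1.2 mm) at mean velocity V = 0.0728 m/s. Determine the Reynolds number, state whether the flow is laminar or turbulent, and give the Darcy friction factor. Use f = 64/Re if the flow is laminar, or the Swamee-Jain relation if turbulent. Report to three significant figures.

Re = VD/ν = 0.07280·0.0537/5.04×10^-4 = 7.76
Re < 2300 → laminar → f = 64/Re = 8.251

Re ≈ 7.76; laminar; f = 64/Re ≈ 8.25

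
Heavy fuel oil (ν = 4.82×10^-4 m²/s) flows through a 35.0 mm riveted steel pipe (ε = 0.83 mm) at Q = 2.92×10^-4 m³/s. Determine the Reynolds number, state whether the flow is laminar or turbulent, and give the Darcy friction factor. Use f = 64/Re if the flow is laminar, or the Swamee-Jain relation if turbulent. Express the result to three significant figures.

V = 4Q/(πD²) = 0.3035 m/s
Re = VD/ν = 0.3035·0.0350/4.82×10^-4 = 22.0
Re < 2300 → laminar → f = 64/Re = 2.904

Re ≈ 22.0; laminar; f = 64/Re ≈ 2.90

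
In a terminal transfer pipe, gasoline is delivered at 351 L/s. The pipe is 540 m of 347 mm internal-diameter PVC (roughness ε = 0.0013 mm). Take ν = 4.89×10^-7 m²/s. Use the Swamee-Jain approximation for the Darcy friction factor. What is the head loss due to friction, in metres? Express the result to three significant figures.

V = 4Q/(πD²) = 4·0.351/(π·0.347²) = 3.712 m/s
Re = VD/ν = 3.712·0.347/4.89×10^-7 = 2.63×10^6 → turbulent
ε/D = 0.0013/347 = 3.75×10^-6
Swamee-Jain: f = 0.01010
h_f = f(L/D)V²/(2g) = 0.01010·(540/0.347)·3.712²/(2·9.81) = 11.03 m

h_f ≈ 11.0 m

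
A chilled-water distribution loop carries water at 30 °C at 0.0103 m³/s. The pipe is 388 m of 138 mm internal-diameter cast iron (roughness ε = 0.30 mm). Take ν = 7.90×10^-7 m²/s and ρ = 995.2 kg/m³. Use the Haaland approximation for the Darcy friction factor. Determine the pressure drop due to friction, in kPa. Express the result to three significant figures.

Δp ≈ 16.7 kPa

V = 4Q/(πD²) = 4·0.0103/(π·0.138²) = 0.6886 m/s
Re = VD/ν = 0.6886·0.138/7.90×10^-7 = 1.20×10^5 → turbulent
ε/D = 0.30/138 = 0.00217
Haaland: f = 0.02520
h_f = f(L/D)V²/(2g) = 0.02520·(388/0.138)·0.6886²/(2·9.81) = 1.713 m
Δp = ρg·h_f = 995.2·9.81·1.713 = 16.72 kPa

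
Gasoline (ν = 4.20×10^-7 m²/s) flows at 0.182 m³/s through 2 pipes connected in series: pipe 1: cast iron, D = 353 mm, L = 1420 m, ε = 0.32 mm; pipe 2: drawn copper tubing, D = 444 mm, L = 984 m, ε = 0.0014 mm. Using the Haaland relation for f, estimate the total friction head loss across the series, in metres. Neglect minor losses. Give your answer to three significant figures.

H ≈ 15.5 m

Pipe 1: V = 1.860 m/s, Re = 1.56×10^6, ε/D = 9.07×10^-4, f = 0.01940, h_1 = f(L/D)V²/2g = 13.75 m
Pipe 2: V = 1.175 m/s, Re = 1.24×10^6, ε/D = 3.15×10^-6, f = 0.01123, h_2 = f(L/D)V²/2g = 1.753 m
Series → Q common, losses add: H = Σh = 15.51 m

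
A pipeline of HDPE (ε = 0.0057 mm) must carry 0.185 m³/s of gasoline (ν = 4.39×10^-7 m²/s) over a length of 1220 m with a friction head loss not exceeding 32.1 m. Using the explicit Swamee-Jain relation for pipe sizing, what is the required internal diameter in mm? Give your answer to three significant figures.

Swamee-Jain (Type III): D = 0.66·[ε^1.25·(LQ²/(gh_f))^4.75 + ν·Q^9.4·(L/(gh_f))^5.2]^0.04
LQ²/(gh_f) = 0.1326; L/(gh_f) = 3.874
Term 1 = ε^1.25·(…)^4.75 = 1.89×10^-11; Term 2 = ν·Q^9.4·(…)^5.2 = 6.49×10^-11
D = 0.66·(1.89×10^-11 + 6.49×10^-11)^0.04 = 0.2609 m = 261 mm
Check: V = 3.46 m/s, Re = 2.06×10^6, f = 0.01109, h_f = 31.6 m ≈ 32.1 m ✓

D ≈ 261 mm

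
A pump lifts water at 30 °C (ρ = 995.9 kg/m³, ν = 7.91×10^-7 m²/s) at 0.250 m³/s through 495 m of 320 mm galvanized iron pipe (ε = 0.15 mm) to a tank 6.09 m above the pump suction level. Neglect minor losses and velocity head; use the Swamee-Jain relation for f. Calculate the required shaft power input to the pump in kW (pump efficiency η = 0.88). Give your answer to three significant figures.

V = 4Q/(πD²) = 3.108 m/s; Re = 1.26×10^6; ε/D = 4.69×10^-4; f = 0.01697
h_f = f(L/D)V²/2g = 12.93 m
Total head H = z + h_f = 6.09 + 12.93 = 19.02 m
P_hyd = ρgQH = 995.9·9.81·0.250·19.02 = 46.46 kW
P_shaft = P_hyd/η = 46.46/0.88 = 52.79 kW

P_shaft ≈ 52.8 kW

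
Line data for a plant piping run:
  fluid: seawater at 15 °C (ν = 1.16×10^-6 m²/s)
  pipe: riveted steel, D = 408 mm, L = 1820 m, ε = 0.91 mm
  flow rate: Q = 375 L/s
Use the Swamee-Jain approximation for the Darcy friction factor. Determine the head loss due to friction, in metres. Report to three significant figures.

V = 4Q/(πD²) = 4·0.375/(π·0.408²) = 2.868 m/s
Re = VD/ν = 2.868·0.408/1.16×10^-6 = 1.01×10^6 → turbulent
ε/D = 0.91/408 = 0.00223
Swamee-Jain: f = 0.02436
h_f = f(L/D)V²/(2g) = 0.02436·(1820/0.408)·2.868²/(2·9.81) = 45.56 m

h_f ≈ 45.6 m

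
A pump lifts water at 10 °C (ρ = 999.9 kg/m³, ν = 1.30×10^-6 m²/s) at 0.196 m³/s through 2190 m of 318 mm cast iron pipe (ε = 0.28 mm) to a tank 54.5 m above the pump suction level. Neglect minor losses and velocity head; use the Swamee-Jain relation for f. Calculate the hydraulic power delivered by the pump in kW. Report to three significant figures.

P_hyd ≈ 186 kW

V = 4Q/(πD²) = 2.468 m/s; Re = 6.04×10^5; ε/D = 8.81×10^-4; f = 0.01970
h_f = f(L/D)V²/2g = 42.11 m
Total head H = z + h_f = 54.5 + 42.11 = 96.61 m
P_hyd = ρgQH = 999.9·9.81·0.196·96.61 = 185.7 kW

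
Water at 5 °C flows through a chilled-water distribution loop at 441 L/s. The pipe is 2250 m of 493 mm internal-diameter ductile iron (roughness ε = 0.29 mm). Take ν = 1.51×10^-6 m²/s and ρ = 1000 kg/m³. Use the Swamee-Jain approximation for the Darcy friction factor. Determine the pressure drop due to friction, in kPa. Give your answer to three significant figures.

Δp ≈ 219 kPa

V = 4Q/(πD²) = 4·0.441/(π·0.493²) = 2.310 m/s
Re = VD/ν = 2.310·0.493/1.51×10^-6 = 7.54×10^5 → turbulent
ε/D = 0.29/493 = 5.88×10^-4
Swamee-Jain: f = 0.01802
h_f = f(L/D)V²/(2g) = 0.01802·(2250/0.493)·2.310²/(2·9.81) = 22.37 m
Δp = ρg·h_f = 1000·9.81·22.37 = 219.5 kPa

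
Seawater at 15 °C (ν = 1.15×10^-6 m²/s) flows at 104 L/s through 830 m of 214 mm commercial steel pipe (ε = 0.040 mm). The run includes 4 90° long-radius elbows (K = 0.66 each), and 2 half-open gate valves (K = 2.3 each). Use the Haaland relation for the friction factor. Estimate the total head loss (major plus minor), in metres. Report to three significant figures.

V = 4Q/(πD²) = 2.891 m/s; V²/2g = 0.4261 m
Re = 5.38×10^5, ε/D = 1.87×10^-4 → f = 0.01507 (Haaland)
Major: h_f = f(L/D)·V²/2g = 0.01507·3879·0.4261 = 24.91 m
Minor: ΣK = 7.24; h_m = ΣK·V²/2g = 3.085 m
Total H_L = 24.91 + 3.085 = 28.00 m

H_L ≈ 28.0 m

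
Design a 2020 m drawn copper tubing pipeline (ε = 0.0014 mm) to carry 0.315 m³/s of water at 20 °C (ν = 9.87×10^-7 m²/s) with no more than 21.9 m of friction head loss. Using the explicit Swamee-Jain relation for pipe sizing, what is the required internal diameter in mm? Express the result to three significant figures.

Swamee-Jain (Type III): D = 0.66·[ε^1.25·(LQ²/(gh_f))^4.75 + ν·Q^9.4·(L/(gh_f))^5.2]^0.04
LQ²/(gh_f) = 0.9330; L/(gh_f) = 9.402
Term 1 = ε^1.25·(…)^4.75 = 3.46×10^-8; Term 2 = ν·Q^9.4·(…)^5.2 = 2.18×10^-6
D = 0.66·(3.46×10^-8 + 2.18×10^-6)^0.04 = 0.3921 m = 392 mm
Check: V = 2.61 m/s, Re = 1.04×10^6, f = 0.01163, h_f = 20.8 m ≈ 21.9 m ✓

D ≈ 392 mm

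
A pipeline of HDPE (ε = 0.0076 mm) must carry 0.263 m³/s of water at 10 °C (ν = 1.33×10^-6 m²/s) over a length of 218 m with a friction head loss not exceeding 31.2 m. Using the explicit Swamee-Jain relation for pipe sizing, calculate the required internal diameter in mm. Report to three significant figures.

D ≈ 219 mm

Swamee-Jain (Type III): D = 0.66·[ε^1.25·(LQ²/(gh_f))^4.75 + ν·Q^9.4·(L/(gh_f))^5.2]^0.04
LQ²/(gh_f) = 0.04927; L/(gh_f) = 0.7123
Term 1 = ε^1.25·(…)^4.75 = 2.46×10^-13; Term 2 = ν·Q^9.4·(…)^5.2 = 8.04×10^-13
D = 0.66·(2.46×10^-13 + 8.04×10^-13)^0.04 = 0.2190 m = 219 mm
Check: V = 6.98 m/s, Re = 1.15×10^6, f = 0.01218, h_f = 30.2 m ≈ 31.2 m ✓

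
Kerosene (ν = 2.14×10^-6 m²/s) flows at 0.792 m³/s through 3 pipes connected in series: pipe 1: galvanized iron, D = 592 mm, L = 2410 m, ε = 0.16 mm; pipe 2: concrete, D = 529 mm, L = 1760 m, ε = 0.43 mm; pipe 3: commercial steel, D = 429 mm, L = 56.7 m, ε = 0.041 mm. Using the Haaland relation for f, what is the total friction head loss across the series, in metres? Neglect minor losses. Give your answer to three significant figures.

H ≈ 71.2 m

Pipe 1: V = 2.877 m/s, Re = 7.96×10^5, ε/D = 2.70×10^-4, f = 0.01548, h_1 = f(L/D)V²/2g = 26.60 m
Pipe 2: V = 3.603 m/s, Re = 8.91×10^5, ε/D = 8.13×10^-4, f = 0.01907, h_2 = f(L/D)V²/2g = 41.98 m
Pipe 3: V = 5.479 m/s, Re = 1.10×10^6, ε/D = 9.56×10^-5, f = 0.01316, h_3 = f(L/D)V²/2g = 2.662 m
Series → Q common, losses add: H = Σh = 71.24 m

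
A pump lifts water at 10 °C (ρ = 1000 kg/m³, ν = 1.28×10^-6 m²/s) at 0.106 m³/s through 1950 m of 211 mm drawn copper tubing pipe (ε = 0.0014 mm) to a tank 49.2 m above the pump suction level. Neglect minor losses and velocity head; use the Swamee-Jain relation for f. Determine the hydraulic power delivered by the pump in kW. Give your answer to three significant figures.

V = 4Q/(πD²) = 3.031 m/s; Re = 5.00×10^5; ε/D = 6.64×10^-6; f = 0.01320
h_f = f(L/D)V²/2g = 57.14 m
Total head H = z + h_f = 49.2 + 57.14 = 106.3 m
P_hyd = ρgQH = 1000·9.81·0.106·106.3 = 110.6 kW

P_hyd ≈ 111 kW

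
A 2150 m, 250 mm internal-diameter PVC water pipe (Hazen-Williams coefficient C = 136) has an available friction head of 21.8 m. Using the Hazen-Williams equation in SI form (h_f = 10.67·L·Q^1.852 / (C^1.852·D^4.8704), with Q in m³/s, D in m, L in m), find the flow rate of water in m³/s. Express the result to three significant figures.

Q ≈ 0.0829 m³/s

Rearranging: Q = [h_f·C^1.852·D^4.8704 / (10.67·L)]^(1/1.852)
Q = [21.8·136^1.852·0.250^4.8704 / (10.67·2150)]^0.540 = 0.08287 m³/s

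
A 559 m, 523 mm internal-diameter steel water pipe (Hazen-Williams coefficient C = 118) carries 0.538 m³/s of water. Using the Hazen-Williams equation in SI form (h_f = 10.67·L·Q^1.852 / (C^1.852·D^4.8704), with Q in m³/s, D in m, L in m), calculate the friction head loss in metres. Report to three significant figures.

h_f = 10.67·559·0.538^1.852 / (118^1.852·0.523^4.8704) = 6.469 m

h_f ≈ 6.47 m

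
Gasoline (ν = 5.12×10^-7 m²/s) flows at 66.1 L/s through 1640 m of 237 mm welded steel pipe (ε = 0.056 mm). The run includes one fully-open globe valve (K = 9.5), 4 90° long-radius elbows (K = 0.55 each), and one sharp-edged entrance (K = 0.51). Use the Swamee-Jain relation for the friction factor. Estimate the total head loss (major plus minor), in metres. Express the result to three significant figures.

H_L ≈ 13.7 m

V = 4Q/(πD²) = 1.498 m/s; V²/2g = 0.1144 m
Re = 6.94×10^5, ε/D = 2.36×10^-4 → f = 0.01547 (Swamee-Jain)
Major: h_f = f(L/D)·V²/2g = 0.01547·6920·0.1144 = 12.25 m
Minor: ΣK = 12.2; h_m = ΣK·V²/2g = 1.397 m
Total H_L = 12.25 + 1.397 = 13.65 m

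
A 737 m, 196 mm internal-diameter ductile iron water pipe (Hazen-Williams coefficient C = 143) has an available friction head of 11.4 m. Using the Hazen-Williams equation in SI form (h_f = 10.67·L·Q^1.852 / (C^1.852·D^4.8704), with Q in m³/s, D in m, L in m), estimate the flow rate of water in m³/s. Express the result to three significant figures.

Rearranging: Q = [h_f·C^1.852·D^4.8704 / (10.67·L)]^(1/1.852)
Q = [11.4·143^1.852·0.196^4.8704 / (10.67·737)]^0.540 = 0.05772 m³/s

Q ≈ 0.0577 m³/s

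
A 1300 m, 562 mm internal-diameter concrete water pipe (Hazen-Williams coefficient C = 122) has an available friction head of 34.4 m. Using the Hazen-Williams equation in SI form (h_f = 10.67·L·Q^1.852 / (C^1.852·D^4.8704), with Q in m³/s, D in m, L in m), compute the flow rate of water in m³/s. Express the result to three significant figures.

Q ≈ 1.05 m³/s

Rearranging: Q = [h_f·C^1.852·D^4.8704 / (10.67·L)]^(1/1.852)
Q = [34.4·122^1.852·0.562^4.8704 / (10.67·1300)]^0.540 = 1.050 m³/s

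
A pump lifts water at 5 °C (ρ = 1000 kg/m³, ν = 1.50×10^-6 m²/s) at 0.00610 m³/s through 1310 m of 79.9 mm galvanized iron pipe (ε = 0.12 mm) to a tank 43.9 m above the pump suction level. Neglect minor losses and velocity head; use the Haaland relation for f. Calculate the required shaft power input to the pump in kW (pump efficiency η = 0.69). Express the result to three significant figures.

V = 4Q/(πD²) = 1.217 m/s; Re = 6.48×10^4; ε/D = 0.00150; f = 0.02442
h_f = f(L/D)V²/2g = 30.20 m
Total head H = z + h_f = 43.9 + 30.20 = 74.10 m
P_hyd = ρgQH = 1000·9.81·0.00610·74.10 = 4.434 kW
P_shaft = P_hyd/η = 4.434/0.69 = 6.426 kW

P_shaft ≈ 6.43 kW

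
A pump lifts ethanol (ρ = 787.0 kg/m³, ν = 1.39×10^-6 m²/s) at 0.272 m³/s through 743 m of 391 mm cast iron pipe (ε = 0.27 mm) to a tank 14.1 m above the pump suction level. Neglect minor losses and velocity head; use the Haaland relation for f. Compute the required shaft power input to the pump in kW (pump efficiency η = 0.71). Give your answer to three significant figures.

P_shaft ≈ 69.0 kW

V = 4Q/(πD²) = 2.265 m/s; Re = 6.37×10^5; ε/D = 6.91×10^-4; f = 0.01855
h_f = f(L/D)V²/2g = 9.220 m
Total head H = z + h_f = 14.1 + 9.220 = 23.32 m
P_hyd = ρgQH = 787.0·9.81·0.272·23.32 = 48.97 kW
P_shaft = P_hyd/η = 48.97/0.71 = 68.97 kW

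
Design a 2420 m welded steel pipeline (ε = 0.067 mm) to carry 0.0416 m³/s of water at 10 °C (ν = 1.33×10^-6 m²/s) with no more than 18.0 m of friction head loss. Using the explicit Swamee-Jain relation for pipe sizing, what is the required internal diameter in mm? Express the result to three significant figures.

D ≈ 206 mm

Swamee-Jain (Type III): D = 0.66·[ε^1.25·(LQ²/(gh_f))^4.75 + ν·Q^9.4·(L/(gh_f))^5.2]^0.04
LQ²/(gh_f) = 0.02372; L/(gh_f) = 13.70
Term 1 = ε^1.25·(…)^4.75 = 1.16×10^-13; Term 2 = ν·Q^9.4·(…)^5.2 = 1.14×10^-13
D = 0.66·(1.16×10^-13 + 1.14×10^-13)^0.04 = 0.2060 m = 206 mm
Check: V = 1.25 m/s, Re = 1.93×10^5, f = 0.01801, h_f = 16.8 m ≈ 18.0 m ✓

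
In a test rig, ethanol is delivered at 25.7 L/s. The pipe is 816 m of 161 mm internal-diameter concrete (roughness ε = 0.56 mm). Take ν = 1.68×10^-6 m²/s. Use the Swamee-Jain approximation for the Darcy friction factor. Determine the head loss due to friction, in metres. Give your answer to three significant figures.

V = 4Q/(πD²) = 4·0.0257/(π·0.161²) = 1.262 m/s
Re = VD/ν = 1.262·0.161/1.68×10^-6 = 1.21×10^5 → turbulent
ε/D = 0.56/161 = 0.00348
Swamee-Jain: f = 0.02851
h_f = f(L/D)V²/(2g) = 0.02851·(816/0.161)·1.262²/(2·9.81) = 11.74 m

h_f ≈ 11.7 m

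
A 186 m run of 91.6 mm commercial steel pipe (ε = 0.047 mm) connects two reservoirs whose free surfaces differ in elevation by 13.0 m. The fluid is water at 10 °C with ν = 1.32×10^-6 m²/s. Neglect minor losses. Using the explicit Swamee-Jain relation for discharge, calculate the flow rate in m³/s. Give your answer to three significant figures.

Q ≈ 0.0169 m³/s

Swamee-Jain (Type II): Q = -0.965·√(gD⁵h_f/L)·ln[ε/(3.7D) + √(3.17ν²L/(gD³h_f))]
√(gD⁵h_f/L) = √(9.81·0.0916⁵·13.0/186) = 0.002103
ε/(3.7D) = 1.39×10^-4; √(3.17ν²L/(gD³h_f)) = 1.02×10^-4
Q = -0.965·0.002103·ln(2.411×10^-4) = 0.01690 m³/s
Check: V = 2.57 m/s, Re = 1.78×10^5, f = 0.01921, h_f = 13.1 m ≈ 13.0 m ✓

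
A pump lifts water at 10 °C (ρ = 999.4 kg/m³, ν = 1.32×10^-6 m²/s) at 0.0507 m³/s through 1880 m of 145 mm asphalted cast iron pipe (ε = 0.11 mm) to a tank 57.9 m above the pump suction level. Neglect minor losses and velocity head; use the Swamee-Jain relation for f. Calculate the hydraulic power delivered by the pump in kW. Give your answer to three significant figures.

P_hyd ≈ 89.3 kW

V = 4Q/(πD²) = 3.070 m/s; Re = 3.37×10^5; ε/D = 7.59×10^-4; f = 0.01956
h_f = f(L/D)V²/2g = 121.8 m
Total head H = z + h_f = 57.9 + 121.8 = 179.7 m
P_hyd = ρgQH = 999.4·9.81·0.0507·179.7 = 89.34 kW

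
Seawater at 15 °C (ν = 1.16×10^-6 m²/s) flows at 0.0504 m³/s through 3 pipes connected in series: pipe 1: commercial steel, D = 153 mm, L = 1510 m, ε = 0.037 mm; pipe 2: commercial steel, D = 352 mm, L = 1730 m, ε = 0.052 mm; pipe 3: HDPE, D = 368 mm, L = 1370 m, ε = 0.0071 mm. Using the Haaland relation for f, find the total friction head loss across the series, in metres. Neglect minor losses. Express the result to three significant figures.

H ≈ 62.7 m

Pipe 1: V = 2.741 m/s, Re = 3.62×10^5, ε/D = 2.42×10^-4, f = 0.01609, h_1 = f(L/D)V²/2g = 60.83 m
Pipe 2: V = 0.5179 m/s, Re = 1.57×10^5, ε/D = 1.48×10^-4, f = 0.01714, h_2 = f(L/D)V²/2g = 1.151 m
Pipe 3: V = 0.4739 m/s, Re = 1.50×10^5, ε/D = 1.93×10^-5, f = 0.01650, h_3 = f(L/D)V²/2g = 0.7028 m
Series → Q common, losses add: H = Σh = 62.68 m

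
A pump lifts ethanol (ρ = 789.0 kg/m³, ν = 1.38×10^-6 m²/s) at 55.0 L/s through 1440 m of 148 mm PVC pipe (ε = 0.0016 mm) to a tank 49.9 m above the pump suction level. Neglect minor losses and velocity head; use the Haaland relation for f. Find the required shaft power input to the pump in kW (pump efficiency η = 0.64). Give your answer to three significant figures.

V = 4Q/(πD²) = 3.197 m/s; Re = 3.43×10^5; ε/D = 1.08×10^-5; f = 0.01409
h_f = f(L/D)V²/2g = 71.40 m
Total head H = z + h_f = 49.9 + 71.40 = 121.3 m
P_hyd = ρgQH = 789.0·9.81·0.0550·121.3 = 51.64 kW
P_shaft = P_hyd/η = 51.64/0.64 = 80.68 kW

P_shaft ≈ 80.7 kW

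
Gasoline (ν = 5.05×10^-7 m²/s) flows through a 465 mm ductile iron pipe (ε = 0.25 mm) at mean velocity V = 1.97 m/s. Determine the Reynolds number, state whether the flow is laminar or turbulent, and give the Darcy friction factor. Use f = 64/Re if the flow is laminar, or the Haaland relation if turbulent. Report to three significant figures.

Re = VD/ν = 1.970·0.465/5.05×10^-7 = 1.81×10^6
Re > 4000 → turbulent; ε/D = 5.38×10^-4
Haaland: f = 0.01724

Re ≈ 1.81×10^6; turbulent; f ≈ 0.0172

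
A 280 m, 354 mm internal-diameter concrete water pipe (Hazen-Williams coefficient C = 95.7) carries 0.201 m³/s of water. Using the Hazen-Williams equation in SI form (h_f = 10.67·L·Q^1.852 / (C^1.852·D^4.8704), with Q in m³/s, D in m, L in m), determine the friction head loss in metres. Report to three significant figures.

h_f = 10.67·280·0.201^1.852 / (95.7^1.852·0.354^4.8704) = 5.161 m

h_f ≈ 5.16 m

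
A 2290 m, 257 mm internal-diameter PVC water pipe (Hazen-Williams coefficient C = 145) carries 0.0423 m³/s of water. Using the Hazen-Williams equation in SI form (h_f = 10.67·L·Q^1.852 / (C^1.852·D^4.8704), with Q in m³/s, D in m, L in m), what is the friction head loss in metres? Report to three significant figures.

h_f = 10.67·2290·0.0423^1.852 / (145^1.852·0.257^4.8704) = 5.188 m

h_f ≈ 5.19 m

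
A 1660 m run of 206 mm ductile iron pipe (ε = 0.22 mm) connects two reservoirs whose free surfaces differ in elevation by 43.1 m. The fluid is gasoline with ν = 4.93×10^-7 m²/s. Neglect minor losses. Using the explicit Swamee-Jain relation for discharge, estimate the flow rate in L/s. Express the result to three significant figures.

Swamee-Jain (Type II): Q = -0.965·√(gD⁵h_f/L)·ln[ε/(3.7D) + √(3.17ν²L/(gD³h_f))]
√(gD⁵h_f/L) = √(9.81·0.206⁵·43.1/1660) = 0.009720
ε/(3.7D) = 2.89×10^-4; √(3.17ν²L/(gD³h_f)) = 1.86×10^-5
Q = -0.965·0.009720·ln(3.072×10^-4) = 0.07587 m³/s
Check: V = 2.28 m/s, Re = 9.51×10^5, f = 0.02035, h_f = 43.3 m ≈ 43.1 m ✓

Q ≈ 75.9 L/s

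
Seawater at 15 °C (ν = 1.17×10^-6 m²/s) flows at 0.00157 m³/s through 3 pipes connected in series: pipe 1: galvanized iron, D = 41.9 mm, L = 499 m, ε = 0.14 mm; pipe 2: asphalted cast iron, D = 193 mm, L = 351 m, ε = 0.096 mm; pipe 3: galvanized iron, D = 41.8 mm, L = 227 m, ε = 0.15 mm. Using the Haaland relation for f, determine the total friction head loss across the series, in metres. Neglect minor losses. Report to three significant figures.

H ≈ 34.1 m

Pipe 1: V = 1.139 m/s, Re = 4.08×10^4, ε/D = 0.00334, f = 0.02956, h_1 = f(L/D)V²/2g = 23.26 m
Pipe 2: V = 0.05367 m/s, Re = 8850, ε/D = 4.97×10^-4, f = 0.03251, h_2 = f(L/D)V²/2g = 0.008680 m
Pipe 3: V = 1.144 m/s, Re = 4.09×10^4, ε/D = 0.00359, f = 0.03001, h_3 = f(L/D)V²/2g = 10.87 m
Series → Q common, losses add: H = Σh = 34.14 m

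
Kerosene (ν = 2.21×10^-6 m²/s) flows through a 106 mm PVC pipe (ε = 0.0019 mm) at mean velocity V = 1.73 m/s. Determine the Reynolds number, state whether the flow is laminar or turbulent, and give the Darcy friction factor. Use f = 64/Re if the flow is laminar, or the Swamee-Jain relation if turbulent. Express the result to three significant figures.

Re ≈ 8.30×10^4; turbulent; f ≈ 0.0187

Re = VD/ν = 1.730·0.106/2.21×10^-6 = 8.30×10^4
Re > 4000 → turbulent; ε/D = 1.79×10^-5
Swamee-Jain: f = 0.01868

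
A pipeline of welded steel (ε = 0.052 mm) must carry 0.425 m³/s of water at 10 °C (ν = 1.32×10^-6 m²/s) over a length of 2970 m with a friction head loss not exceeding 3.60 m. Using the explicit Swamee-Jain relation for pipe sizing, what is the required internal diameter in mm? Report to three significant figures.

D ≈ 710 mm

Swamee-Jain (Type III): D = 0.66·[ε^1.25·(LQ²/(gh_f))^4.75 + ν·Q^9.4·(L/(gh_f))^5.2]^0.04
LQ²/(gh_f) = 15.19; L/(gh_f) = 84.10
Term 1 = ε^1.25·(…)^4.75 = 1.81; Term 2 = ν·Q^9.4·(…)^5.2 = 4.33
D = 0.66·(1.81 + 4.33)^0.04 = 0.7097 m = 710 mm
Check: V = 1.07 m/s, Re = 5.78×10^5, f = 0.01389, h_f = 3.42 m ≈ 3.60 m ✓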